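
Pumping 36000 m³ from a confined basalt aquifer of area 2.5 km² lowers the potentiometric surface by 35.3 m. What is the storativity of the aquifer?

A = 2.5 km² = 2.5 × 10^6 m²
S = ΔV / (A × Δh) = 36000 m³ / (2.5 × 10^6 m² × 35.3 m) = 4.079 × 10^-4

S ≈ 4.1 × 10^-4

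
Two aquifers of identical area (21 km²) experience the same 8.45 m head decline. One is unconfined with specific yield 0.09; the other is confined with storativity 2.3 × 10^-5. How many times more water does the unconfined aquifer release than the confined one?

ΔV_u / ΔV_c ≈ 3910

A = 21 km² = 2.1 × 10^7 m²
Unconfined: ΔV_u = Sy × A × Δh = 0.09 × 2.1 × 10^7 × 8.45 = 1.597 × 10^7 m³
Confined: ΔV_c = S × A × Δh = 2.3 × 10^-5 × 2.1 × 10^7 × 8.45 = 4081 m³
Ratio = ΔV_u / ΔV_c = Sy / S = 0.09 / 2.3 × 10^-5 = 3913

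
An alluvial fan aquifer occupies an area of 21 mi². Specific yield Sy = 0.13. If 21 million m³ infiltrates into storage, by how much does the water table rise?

A = 21 mi² = 5.439 × 10^7 m²
ΔV = 21 million m³ = 2.1 × 10^7 m³
Δh = ΔV / (Sy × A) = 2.1 × 10^7 m³ / (0.13 × 5.439 × 10^7 m²) = 2.97 m

Δh ≈ 2.97 m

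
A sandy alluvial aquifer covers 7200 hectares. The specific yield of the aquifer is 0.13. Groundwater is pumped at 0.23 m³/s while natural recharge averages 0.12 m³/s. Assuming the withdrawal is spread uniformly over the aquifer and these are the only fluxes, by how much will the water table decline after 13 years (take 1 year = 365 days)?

A = 7200 hectares = 7.2 × 10^7 m²
Net abstraction = 0.23 − 0.12 = 0.11 m³/s
Q_net = 0.11 m³/s = 9504 m³/d
t = 13 years = 4745 d
ΔV = Q × t = 9504 m³/d × 4745 d = 4.51 × 10^7 m³
Δh = ΔV / (Sy × A) = 4.51 × 10^7 / (0.13 × 7.2 × 10^7) = 4.818 m

Δh ≈ 4.82 m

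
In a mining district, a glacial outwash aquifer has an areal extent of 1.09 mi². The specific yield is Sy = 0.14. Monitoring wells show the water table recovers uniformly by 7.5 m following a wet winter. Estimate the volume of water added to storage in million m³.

A = 1.09 mi² = 2.823 × 10^6 m²
ΔV = Sy × A × Δh = 0.14 × 2.823 × 10^6 m² × 7.5 m = 2.964 × 10^6 m³
ΔV = 2.964 × 10^6 m³ = 2.964 million m³

ΔV ≈ 2.96 million m³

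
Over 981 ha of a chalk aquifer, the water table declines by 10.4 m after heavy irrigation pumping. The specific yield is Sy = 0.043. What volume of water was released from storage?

ΔV ≈ 4.39 × 10^6 m³

A = 981 ha = 9.81 × 10^6 m²
ΔV = Sy × A × Δh = 0.043 × 9.81 × 10^6 m² × 10.4 m = 4.387 × 10^6 m³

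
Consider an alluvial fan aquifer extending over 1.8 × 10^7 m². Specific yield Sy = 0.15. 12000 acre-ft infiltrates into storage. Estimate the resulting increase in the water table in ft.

Δh ≈ 18 ft

ΔV = 12000 acre-ft = 1.48 × 10^7 m³
Δh = ΔV / (Sy × A) = 1.48 × 10^7 m³ / (0.15 × 1.8 × 10^7 m²) = 5.482 m
Δh = 5.482 m = 17.99 ft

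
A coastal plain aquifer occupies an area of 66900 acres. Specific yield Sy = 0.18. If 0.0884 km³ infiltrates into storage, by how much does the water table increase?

Δh ≈ 1.81 m

A = 66900 acres = 2.707 × 10^8 m²
ΔV = 0.0884 km³ = 8.84 × 10^7 m³
Δh = ΔV / (Sy × A) = 8.84 × 10^7 m³ / (0.18 × 2.707 × 10^8 m²) = 1.814 m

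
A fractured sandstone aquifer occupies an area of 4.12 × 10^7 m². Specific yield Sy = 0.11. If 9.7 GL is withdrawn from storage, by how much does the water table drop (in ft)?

Δh ≈ 7.02 ft

ΔV = 9.7 GL = 9.7 × 10^6 m³
Δh = ΔV / (Sy × A) = 9.7 × 10^6 m³ / (0.11 × 4.12 × 10^7 m²) = 2.14 m
Δh = 2.14 m = 7.022 ft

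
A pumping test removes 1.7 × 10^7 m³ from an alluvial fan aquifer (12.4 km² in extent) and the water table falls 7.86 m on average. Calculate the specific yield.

A = 12.4 km² = 1.24 × 10^7 m²
Sy = ΔV / (A × Δh) = 1.7 × 10^7 m³ / (1.24 × 10^7 m² × 7.86 m) = 0.1744

Sy ≈ 0.17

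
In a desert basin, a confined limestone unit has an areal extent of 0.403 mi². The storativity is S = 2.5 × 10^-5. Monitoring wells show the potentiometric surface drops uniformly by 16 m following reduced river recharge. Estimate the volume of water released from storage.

ΔV ≈ 418 m³

A = 0.403 mi² = 1.044 × 10^6 m²
ΔV = S × A × Δh = 2.5 × 10^-5 × 1.044 × 10^6 m² × 16 m = 417.5 m³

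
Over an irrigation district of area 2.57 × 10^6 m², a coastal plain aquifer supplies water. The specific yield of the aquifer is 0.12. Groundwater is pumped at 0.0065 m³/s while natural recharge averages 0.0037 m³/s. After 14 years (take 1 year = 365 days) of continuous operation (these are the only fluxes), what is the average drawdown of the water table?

Net abstraction = 0.0065 − 0.0037 = 0.0028 m³/s
Q_net = 0.0028 m³/s = 241.9 m³/d
t = 14 years = 5110 d
ΔV = Q × t = 241.9 m³/d × 5110 d = 1.236 × 10^6 m³
Δh = ΔV / (Sy × A) = 1.236 × 10^6 / (0.12 × 2.57 × 10^6) = 4.008 m

Δh ≈ 4.01 m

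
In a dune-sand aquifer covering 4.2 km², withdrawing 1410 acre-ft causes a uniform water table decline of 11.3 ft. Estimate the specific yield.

A = 4.2 km² = 4.2 × 10^6 m²
Δh = 11.3 ft = 3.444 m
ΔV = 1410 acre-ft = 1.739 × 10^6 m³
Sy = ΔV / (A × Δh) = 1.739 × 10^6 m³ / (4.2 × 10^6 m² × 3.444 m) = 0.1202

Sy ≈ 0.12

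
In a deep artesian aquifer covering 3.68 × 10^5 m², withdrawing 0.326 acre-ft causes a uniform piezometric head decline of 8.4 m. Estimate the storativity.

S ≈ 1.3 × 10^-4

ΔV = 0.326 acre-ft = 402.1 m³
S = ΔV / (A × Δh) = 402.1 m³ / (3.68 × 10^5 m² × 8.4 m) = 1.301 × 10^-4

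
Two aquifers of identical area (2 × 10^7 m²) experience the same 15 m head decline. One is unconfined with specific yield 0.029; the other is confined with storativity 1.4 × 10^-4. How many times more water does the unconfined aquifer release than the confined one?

ΔV_u / ΔV_c ≈ 207

Unconfined: ΔV_u = Sy × A × Δh = 0.029 × 2 × 10^7 × 15 = 8.7 × 10^6 m³
Confined: ΔV_c = S × A × Δh = 1.4 × 10^-4 × 2 × 10^7 × 15 = 42000 m³
Ratio = ΔV_u / ΔV_c = Sy / S = 0.029 / 1.4 × 10^-4 = 207.1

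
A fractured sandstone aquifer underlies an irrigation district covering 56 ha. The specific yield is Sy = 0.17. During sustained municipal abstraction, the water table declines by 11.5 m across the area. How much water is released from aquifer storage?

A = 56 ha = 5.6 × 10^5 m²
ΔV = Sy × A × Δh = 0.17 × 5.6 × 10^5 m² × 11.5 m = 1.095 × 10^6 m³

ΔV ≈ 1.09 × 10^6 m³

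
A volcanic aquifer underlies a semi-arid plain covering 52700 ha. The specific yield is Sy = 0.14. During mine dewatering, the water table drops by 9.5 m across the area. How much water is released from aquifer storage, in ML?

ΔV ≈ 7.01 × 10^5 ML

A = 52700 ha = 5.27 × 10^8 m²
ΔV = Sy × A × Δh = 0.14 × 5.27 × 10^8 m² × 9.5 m = 7.009 × 10^8 m³
ΔV = 7.009 × 10^8 m³ = 7.009 × 10^5 ML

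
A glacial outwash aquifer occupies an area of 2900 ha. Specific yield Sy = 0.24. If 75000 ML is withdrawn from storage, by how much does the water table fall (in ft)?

A = 2900 ha = 2.9 × 10^7 m²
ΔV = 75000 ML = 7.5 × 10^7 m³
Δh = ΔV / (Sy × A) = 7.5 × 10^7 m³ / (0.24 × 2.9 × 10^7 m²) = 10.78 m
Δh = 10.78 m = 35.35 ft

Δh ≈ 35.4 ft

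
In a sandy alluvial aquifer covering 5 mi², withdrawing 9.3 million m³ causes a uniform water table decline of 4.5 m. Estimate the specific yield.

Sy ≈ 0.16

A = 5 mi² = 1.295 × 10^7 m²
ΔV = 9.3 million m³ = 9.3 × 10^6 m³
Sy = ΔV / (A × Δh) = 9.3 × 10^6 m³ / (1.295 × 10^7 m² × 4.5 m) = 0.1596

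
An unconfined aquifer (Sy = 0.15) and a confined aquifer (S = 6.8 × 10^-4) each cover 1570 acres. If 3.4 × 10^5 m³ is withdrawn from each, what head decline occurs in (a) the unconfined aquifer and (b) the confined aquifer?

Δh_u ≈ 0.357 m; Δh_c ≈ 78.7 m

A = 1570 acres = 6.354 × 10^6 m²
Unconfined: Δh_u = ΔV/(Sy·A) = 3.4 × 10^5/(0.15 × 6.354 × 10^6) = 0.3568 m
Confined: Δh_c = ΔV/(S·A) = 3.4 × 10^5/(6.8 × 10^-4 × 6.354 × 10^6) = 78.7 m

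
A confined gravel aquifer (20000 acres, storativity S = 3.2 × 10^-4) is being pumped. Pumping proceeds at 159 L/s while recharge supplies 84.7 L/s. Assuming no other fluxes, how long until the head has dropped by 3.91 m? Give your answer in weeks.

t ≈ 2.25 weeks

A = 20000 acres = 8.094 × 10^7 m²
ΔV = S × A × Δh = 3.2 × 10^-4 × 8.094 × 10^7 × 3.91 = 1.013 × 10^5 m³
Net withdrawal = 159 − 84.7 = 74.3 L/s = 6420 m³/d
t = ΔV / Q = 1.013 × 10^5 m³ / 6420 m³/d = 15.78 d
t = 15.78 d ≈ 2.254 weeks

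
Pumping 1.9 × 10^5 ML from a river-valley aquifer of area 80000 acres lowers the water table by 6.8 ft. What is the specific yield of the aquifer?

A = 80000 acres = 3.237 × 10^8 m²
Δh = 6.8 ft = 2.073 m
ΔV = 1.9 × 10^5 ML = 1.9 × 10^8 m³
Sy = ΔV / (A × Δh) = 1.9 × 10^8 m³ / (3.237 × 10^8 m² × 2.073 m) = 0.2832

Sy ≈ 0.28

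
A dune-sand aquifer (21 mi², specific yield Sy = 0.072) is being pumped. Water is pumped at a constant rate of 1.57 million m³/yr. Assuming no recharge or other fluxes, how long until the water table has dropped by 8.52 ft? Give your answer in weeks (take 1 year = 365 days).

A = 21 mi² = 5.439 × 10^7 m²
Δh = 8.52 ft = 2.597 m
ΔV = Sy × A × Δh = 0.072 × 5.439 × 10^7 × 2.597 = 1.017 × 10^7 m³
Q = 1.57 million m³/yr = 4301 m³/d
t = ΔV / Q = 1.017 × 10^7 m³ / 4301 m³/d = 2364 d
t = 2364 d ≈ 337.8 weeks

t ≈ 338 weeks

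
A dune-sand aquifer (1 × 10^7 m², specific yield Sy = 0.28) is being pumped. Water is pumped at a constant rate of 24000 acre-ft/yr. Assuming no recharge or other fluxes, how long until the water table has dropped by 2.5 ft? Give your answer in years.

t ≈ 0.0721 years

Δh = 2.5 ft = 0.762 m
ΔV = Sy × A × Δh = 0.28 × 1 × 10^7 × 0.762 = 2.134 × 10^6 m³
Q = 24000 acre-ft/yr = 81110 m³/d
t = ΔV / Q = 2.134 × 10^6 m³ / 81110 m³/d = 26.31 d
t = 26.31 d ≈ 0.07207 years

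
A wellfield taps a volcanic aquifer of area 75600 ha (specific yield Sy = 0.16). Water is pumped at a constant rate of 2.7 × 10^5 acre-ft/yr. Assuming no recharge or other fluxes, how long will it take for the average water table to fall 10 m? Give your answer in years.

A = 75600 ha = 7.56 × 10^8 m²
ΔV = Sy × A × Δh = 0.16 × 7.56 × 10^8 × 10 = 1.21 × 10^9 m³
Q = 2.7 × 10^5 acre-ft/yr = 9.124 × 10^5 m³/d
t = ΔV / Q = 1.21 × 10^9 m³ / 9.124 × 10^5 m³/d = 1326 d
t = 1326 d ≈ 3.632 years

t ≈ 3.63 years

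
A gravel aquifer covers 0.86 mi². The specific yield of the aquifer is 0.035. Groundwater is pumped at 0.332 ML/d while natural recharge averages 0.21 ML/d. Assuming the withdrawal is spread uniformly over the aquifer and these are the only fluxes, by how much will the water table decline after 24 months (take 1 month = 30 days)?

Δh ≈ 1.13 m

A = 0.86 mi² = 2.227 × 10^6 m²
Net abstraction = 0.332 − 0.21 = 0.122 ML/d
Q_net = 0.122 ML/d = 122 m³/d
t = 24 months = 720 d
ΔV = Q × t = 122 m³/d × 720 d = 87840 m³
Δh = ΔV / (Sy × A) = 87840 / (0.035 × 2.227 × 10^6) = 1.127 m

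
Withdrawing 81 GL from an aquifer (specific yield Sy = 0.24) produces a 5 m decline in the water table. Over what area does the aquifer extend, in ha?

ΔV = 81 GL = 8.1 × 10^7 m³
A = ΔV / (Sy × Δh) = 8.1 × 10^7 / (0.24 × 5) = 6.75 × 10^7 m²
A = 6.75 × 10^7 m² = 6750 ha

A ≈ 6750 ha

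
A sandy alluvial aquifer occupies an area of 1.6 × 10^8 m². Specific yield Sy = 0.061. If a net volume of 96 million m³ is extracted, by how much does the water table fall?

Δh ≈ 9.84 m

ΔV = 96 million m³ = 9.6 × 10^7 m³
Δh = ΔV / (Sy × A) = 9.6 × 10^7 m³ / (0.061 × 1.6 × 10^8 m²) = 9.836 m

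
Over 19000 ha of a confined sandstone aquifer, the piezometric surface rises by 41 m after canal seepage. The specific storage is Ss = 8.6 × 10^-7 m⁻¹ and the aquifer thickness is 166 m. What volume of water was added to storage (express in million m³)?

ΔV ≈ 1.11 million m³

S = Ss × b = 8.6 × 10^-7 m⁻¹ × 166 m = 1.428 × 10^-4
A = 19000 ha = 1.9 × 10^8 m²
ΔV = S × A × Δh = 1.428 × 10^-4 × 1.9 × 10^8 m² × 41 m = 1.112 × 10^6 m³
ΔV = 1.112 × 10^6 m³ = 1.112 million m³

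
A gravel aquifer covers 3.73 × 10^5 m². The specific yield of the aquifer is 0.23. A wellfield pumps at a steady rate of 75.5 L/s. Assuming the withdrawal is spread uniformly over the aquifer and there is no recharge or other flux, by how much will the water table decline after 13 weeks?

Δh ≈ 6.92 m

Q = 75.5 L/s = 6523 m³/d
t = 13 weeks = 91 d
ΔV = Q × t = 6523 m³/d × 91 d = 5.936 × 10^5 m³
Δh = ΔV / (Sy × A) = 5.936 × 10^5 / (0.23 × 3.73 × 10^5) = 6.919 m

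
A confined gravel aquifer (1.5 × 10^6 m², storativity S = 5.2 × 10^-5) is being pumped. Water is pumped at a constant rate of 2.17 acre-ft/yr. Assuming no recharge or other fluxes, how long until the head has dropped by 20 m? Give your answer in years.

t ≈ 0.583 years

ΔV = S × A × Δh = 5.2 × 10^-5 × 1.5 × 10^6 × 20 = 1560 m³
Q = 2.17 acre-ft/yr = 7.333 m³/d
t = ΔV / Q = 1560 m³ / 7.333 m³/d = 212.7 d
t = 212.7 d ≈ 0.5828 years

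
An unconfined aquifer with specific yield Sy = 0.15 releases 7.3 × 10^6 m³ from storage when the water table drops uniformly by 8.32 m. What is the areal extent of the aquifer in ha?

A ≈ 585 ha

A = ΔV / (Sy × Δh) = 7.3 × 10^6 / (0.15 × 8.32) = 5.849 × 10^6 m²
A = 5.849 × 10^6 m² = 584.9 ha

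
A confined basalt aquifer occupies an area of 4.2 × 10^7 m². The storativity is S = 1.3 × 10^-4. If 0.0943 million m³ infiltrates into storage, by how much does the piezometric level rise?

Δh ≈ 17.3 m

ΔV = 0.0943 million m³ = 94300 m³
Δh = ΔV / (S × A) = 94300 m³ / (1.3 × 10^-4 × 4.2 × 10^7 m²) = 17.27 m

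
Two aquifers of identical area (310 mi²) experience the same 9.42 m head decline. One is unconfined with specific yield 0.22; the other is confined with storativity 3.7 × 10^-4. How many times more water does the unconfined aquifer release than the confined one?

A = 310 mi² = 8.029 × 10^8 m²
Unconfined: ΔV_u = Sy × A × Δh = 0.22 × 8.029 × 10^8 × 9.42 = 1.664 × 10^9 m³
Confined: ΔV_c = S × A × Δh = 3.7 × 10^-4 × 8.029 × 10^8 × 9.42 = 2.798 × 10^6 m³
Ratio = ΔV_u / ΔV_c = Sy / S = 0.22 / 3.7 × 10^-4 = 594.6

ΔV_u / ΔV_c ≈ 595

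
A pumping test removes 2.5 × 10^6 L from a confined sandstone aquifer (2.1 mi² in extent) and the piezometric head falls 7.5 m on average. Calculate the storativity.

S ≈ 6.1 × 10^-5

A = 2.1 mi² = 5.439 × 10^6 m²
ΔV = 2.5 × 10^6 L = 2500 m³
S = ΔV / (A × Δh) = 2500 m³ / (5.439 × 10^6 m² × 7.5 m) = 6.129 × 10^-5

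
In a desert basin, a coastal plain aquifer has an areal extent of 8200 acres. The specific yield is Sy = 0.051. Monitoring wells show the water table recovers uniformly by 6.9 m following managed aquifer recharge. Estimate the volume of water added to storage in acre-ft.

ΔV ≈ 9470 acre-ft

A = 8200 acres = 3.318 × 10^7 m²
ΔV = Sy × A × Δh = 0.051 × 3.318 × 10^7 m² × 6.9 m = 1.168 × 10^7 m³
ΔV = 1.168 × 10^7 m³ = 9467 acre-ft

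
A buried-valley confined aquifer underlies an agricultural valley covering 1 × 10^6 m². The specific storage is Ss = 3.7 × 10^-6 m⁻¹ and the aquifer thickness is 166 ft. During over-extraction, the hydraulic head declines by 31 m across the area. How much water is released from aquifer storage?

ΔV ≈ 5800 m³

b = 166 ft = 50.6 m
S = Ss × b = 3.7 × 10^-6 m⁻¹ × 50.6 m = 1.872 × 10^-4
ΔV = S × A × Δh = 1.872 × 10^-4 × 1 × 10^6 m² × 31 m = 5803 m³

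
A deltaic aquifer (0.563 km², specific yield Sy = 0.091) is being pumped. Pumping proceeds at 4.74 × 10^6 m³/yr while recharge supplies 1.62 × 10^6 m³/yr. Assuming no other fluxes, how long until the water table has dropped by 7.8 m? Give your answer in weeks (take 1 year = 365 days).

t ≈ 6.68 weeks

A = 0.563 km² = 5.63 × 10^5 m²
ΔV = Sy × A × Δh = 0.091 × 5.63 × 10^5 × 7.8 = 3.996 × 10^5 m³
Net withdrawal = 4.74 × 10^6 − 1.62 × 10^6 = 3.12 × 10^6 m³/yr = 8548 m³/d
t = ΔV / Q = 3.996 × 10^5 m³ / 8548 m³/d = 46.75 d
t = 46.75 d ≈ 6.679 weeks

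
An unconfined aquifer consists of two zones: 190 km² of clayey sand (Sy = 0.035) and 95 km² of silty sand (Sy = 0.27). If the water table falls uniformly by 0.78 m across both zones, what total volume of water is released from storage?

A₁ = 190 km² = 1.9 × 10^8 m²; A₂ = 95 km² = 9.5 × 10^7 m²
ΔV₁ = 0.035 × 1.9 × 10^8 × 0.78 = 5.187 × 10^6 m³
ΔV₂ = 0.27 × 9.5 × 10^7 × 0.78 = 2.001 × 10^7 m³
ΔV = ΔV₁ + ΔV₂ = 2.519 × 10^7 m³

ΔV ≈ 2.52 × 10^7 m³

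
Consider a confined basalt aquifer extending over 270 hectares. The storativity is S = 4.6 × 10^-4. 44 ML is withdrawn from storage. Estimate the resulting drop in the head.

A = 270 hectares = 2.7 × 10^6 m²
ΔV = 44 ML = 44000 m³
Δh = ΔV / (S × A) = 44000 m³ / (4.6 × 10^-4 × 2.7 × 10^6 m²) = 35.43 m

Δh ≈ 35.4 m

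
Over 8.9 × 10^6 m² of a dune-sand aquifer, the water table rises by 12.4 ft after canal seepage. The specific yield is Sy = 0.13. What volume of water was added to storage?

Δh = 12.4 ft = 3.78 m
ΔV = Sy × A × Δh = 0.13 × 8.9 × 10^6 m² × 3.78 m = 4.373 × 10^6 m³

ΔV ≈ 4.37 × 10^6 m³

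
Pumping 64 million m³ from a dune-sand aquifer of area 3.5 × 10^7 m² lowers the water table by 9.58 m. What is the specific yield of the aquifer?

ΔV = 64 million m³ = 6.4 × 10^7 m³
Sy = ΔV / (A × Δh) = 6.4 × 10^7 m³ / (3.5 × 10^7 m² × 9.58 m) = 0.1909

Sy ≈ 0.19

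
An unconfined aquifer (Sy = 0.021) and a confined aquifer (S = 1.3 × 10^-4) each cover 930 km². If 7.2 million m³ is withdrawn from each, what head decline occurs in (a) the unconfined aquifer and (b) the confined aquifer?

A = 930 km² = 9.3 × 10^8 m²
ΔV = 7.2 million m³ = 7.2 × 10^6 m³
Unconfined: Δh_u = ΔV/(Sy·A) = 7.2 × 10^6/(0.021 × 9.3 × 10^8) = 0.3687 m
Confined: Δh_c = ΔV/(S·A) = 7.2 × 10^6/(1.3 × 10^-4 × 9.3 × 10^8) = 59.55 m

Δh_u ≈ 0.369 m; Δh_c ≈ 59.6 m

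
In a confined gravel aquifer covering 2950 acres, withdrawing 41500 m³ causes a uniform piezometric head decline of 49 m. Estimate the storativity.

A = 2950 acres = 1.194 × 10^7 m²
S = ΔV / (A × Δh) = 41500 m³ / (1.194 × 10^7 m² × 49 m) = 7.094 × 10^-5

S ≈ 7.1 × 10^-5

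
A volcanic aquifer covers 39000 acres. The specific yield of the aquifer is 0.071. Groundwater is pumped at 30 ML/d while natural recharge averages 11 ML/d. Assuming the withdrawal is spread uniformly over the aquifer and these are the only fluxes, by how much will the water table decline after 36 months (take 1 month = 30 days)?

A = 39000 acres = 1.578 × 10^8 m²
Net abstraction = 30 − 11 = 19 ML/d
Q_net = 19 ML/d = 19000 m³/d
t = 36 months = 1080 d
ΔV = Q × t = 19000 m³/d × 1080 d = 2.052 × 10^7 m³
Δh = ΔV / (Sy × A) = 2.052 × 10^7 / (0.071 × 1.578 × 10^8) = 1.831 m

Δh ≈ 1.83 m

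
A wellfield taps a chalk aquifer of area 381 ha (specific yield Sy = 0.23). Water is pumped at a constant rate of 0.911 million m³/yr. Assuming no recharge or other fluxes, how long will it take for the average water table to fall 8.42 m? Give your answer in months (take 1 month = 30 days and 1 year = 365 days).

t ≈ 98.5 months

A = 381 ha = 3.81 × 10^6 m²
ΔV = Sy × A × Δh = 0.23 × 3.81 × 10^6 × 8.42 = 7.378 × 10^6 m³
Q = 0.911 million m³/yr = 2496 m³/d
t = ΔV / Q = 7.378 × 10^6 m³ / 2496 m³/d = 2956 d
t = 2956 d ≈ 98.54 months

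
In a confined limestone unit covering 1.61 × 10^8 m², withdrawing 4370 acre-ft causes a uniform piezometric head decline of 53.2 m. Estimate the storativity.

ΔV = 4370 acre-ft = 5.39 × 10^6 m³
S = ΔV / (A × Δh) = 5.39 × 10^6 m³ / (1.61 × 10^8 m² × 53.2 m) = 6.293 × 10^-4

S ≈ 6.3 × 10^-4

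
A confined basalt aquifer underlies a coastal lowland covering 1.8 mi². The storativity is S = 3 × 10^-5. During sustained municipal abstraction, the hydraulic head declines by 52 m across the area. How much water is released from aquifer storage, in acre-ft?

A = 1.8 mi² = 4.662 × 10^6 m²
ΔV = S × A × Δh = 3 × 10^-5 × 4.662 × 10^6 m² × 52 m = 7273 m³
ΔV = 7273 m³ = 5.896 acre-ft

ΔV ≈ 5.9 acre-ft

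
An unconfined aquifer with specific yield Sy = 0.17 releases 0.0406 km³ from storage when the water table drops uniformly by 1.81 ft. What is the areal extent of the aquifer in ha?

Δh = 1.81 ft = 0.5517 m
ΔV = 0.0406 km³ = 4.06 × 10^7 m³
A = ΔV / (Sy × Δh) = 4.06 × 10^7 / (0.17 × 0.5517) = 4.329 × 10^8 m²
A = 4.329 × 10^8 m² = 43290 ha

A ≈ 43300 ha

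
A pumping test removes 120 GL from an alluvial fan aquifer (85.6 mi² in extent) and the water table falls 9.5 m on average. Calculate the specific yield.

Sy ≈ 0.057

A = 85.6 mi² = 2.217 × 10^8 m²
ΔV = 120 GL = 1.2 × 10^8 m³
Sy = ΔV / (A × Δh) = 1.2 × 10^8 m³ / (2.217 × 10^8 m² × 9.5 m) = 0.05698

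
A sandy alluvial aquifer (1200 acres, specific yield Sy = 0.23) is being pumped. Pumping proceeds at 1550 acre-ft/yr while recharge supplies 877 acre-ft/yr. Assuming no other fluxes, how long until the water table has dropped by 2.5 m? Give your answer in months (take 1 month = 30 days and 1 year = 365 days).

t ≈ 40.9 months

A = 1200 acres = 4.856 × 10^6 m²
ΔV = Sy × A × Δh = 0.23 × 4.856 × 10^6 × 2.5 = 2.792 × 10^6 m³
Net withdrawal = 1550 − 877 = 673 acre-ft/yr = 2274 m³/d
t = ΔV / Q = 2.792 × 10^6 m³ / 2274 m³/d = 1228 d
t = 1228 d ≈ 40.93 months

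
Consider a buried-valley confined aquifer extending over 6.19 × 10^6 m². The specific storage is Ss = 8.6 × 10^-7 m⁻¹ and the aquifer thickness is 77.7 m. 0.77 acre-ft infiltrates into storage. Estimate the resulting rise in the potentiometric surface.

Δh ≈ 2.3 m

S = Ss × b = 8.6 × 10^-7 m⁻¹ × 77.7 m = 6.682 × 10^-5
ΔV = 0.77 acre-ft = 949.8 m³
Δh = ΔV / (S × A) = 949.8 m³ / (6.682 × 10^-5 × 6.19 × 10^6 m²) = 2.296 m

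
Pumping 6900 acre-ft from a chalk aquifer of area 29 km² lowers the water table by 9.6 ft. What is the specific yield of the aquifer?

A = 29 km² = 2.9 × 10^7 m²
Δh = 9.6 ft = 2.926 m
ΔV = 6900 acre-ft = 8.511 × 10^6 m³
Sy = ΔV / (A × Δh) = 8.511 × 10^6 m³ / (2.9 × 10^7 m² × 2.926 m) = 0.1003

Sy ≈ 0.1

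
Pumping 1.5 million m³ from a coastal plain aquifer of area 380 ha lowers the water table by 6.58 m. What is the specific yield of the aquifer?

Sy ≈ 0.06

A = 380 ha = 3.8 × 10^6 m²
ΔV = 1.5 million m³ = 1.5 × 10^6 m³
Sy = ΔV / (A × Δh) = 1.5 × 10^6 m³ / (3.8 × 10^6 m² × 6.58 m) = 0.05999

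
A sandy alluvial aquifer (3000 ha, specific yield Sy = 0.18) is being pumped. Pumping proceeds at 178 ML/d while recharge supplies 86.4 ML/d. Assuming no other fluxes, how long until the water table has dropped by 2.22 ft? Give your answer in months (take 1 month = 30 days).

A = 3000 ha = 3 × 10^7 m²
Δh = 2.22 ft = 0.6767 m
ΔV = Sy × A × Δh = 0.18 × 3 × 10^7 × 0.6767 = 3.654 × 10^6 m³
Net withdrawal = 178 − 86.4 = 91.6 ML/d = 91600 m³/d
t = ΔV / Q = 3.654 × 10^6 m³ / 91600 m³/d = 39.89 d
t = 39.89 d ≈ 1.33 months

t ≈ 1.33 months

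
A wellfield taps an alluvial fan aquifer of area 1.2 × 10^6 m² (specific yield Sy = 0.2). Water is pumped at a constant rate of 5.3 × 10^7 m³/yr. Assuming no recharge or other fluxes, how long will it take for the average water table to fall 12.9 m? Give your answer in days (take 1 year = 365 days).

t ≈ 21.3 days

ΔV = Sy × A × Δh = 0.2 × 1.2 × 10^6 × 12.9 = 3.096 × 10^6 m³
Q = 5.3 × 10^7 m³/yr = 1.452 × 10^5 m³/d
t = ΔV / Q = 3.096 × 10^6 m³ / 1.452 × 10^5 m³/d = 21.32 d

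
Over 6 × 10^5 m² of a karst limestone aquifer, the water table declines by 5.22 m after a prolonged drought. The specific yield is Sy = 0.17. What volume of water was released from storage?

ΔV ≈ 5.32 × 10^5 m³

ΔV = Sy × A × Δh = 0.17 × 6 × 10^5 m² × 5.22 m = 5.324 × 10^5 m³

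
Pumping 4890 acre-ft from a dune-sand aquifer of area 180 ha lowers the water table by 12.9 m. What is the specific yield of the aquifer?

A = 180 ha = 1.8 × 10^6 m²
ΔV = 4890 acre-ft = 6.032 × 10^6 m³
Sy = ΔV / (A × Δh) = 6.032 × 10^6 m³ / (1.8 × 10^6 m² × 12.9 m) = 0.2598

Sy ≈ 0.26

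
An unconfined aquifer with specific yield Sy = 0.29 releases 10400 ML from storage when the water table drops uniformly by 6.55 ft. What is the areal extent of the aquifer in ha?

A ≈ 1800 ha

Δh = 6.55 ft = 1.996 m
ΔV = 10400 ML = 1.04 × 10^7 m³
A = ΔV / (Sy × Δh) = 1.04 × 10^7 / (0.29 × 1.996) = 1.796 × 10^7 m²
A = 1.796 × 10^7 m² = 1796 ha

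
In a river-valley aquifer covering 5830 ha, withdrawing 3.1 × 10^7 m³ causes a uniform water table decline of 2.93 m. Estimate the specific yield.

A = 5830 ha = 5.83 × 10^7 m²
Sy = ΔV / (A × Δh) = 3.1 × 10^7 m³ / (5.83 × 10^7 m² × 2.93 m) = 0.1815

Sy ≈ 0.18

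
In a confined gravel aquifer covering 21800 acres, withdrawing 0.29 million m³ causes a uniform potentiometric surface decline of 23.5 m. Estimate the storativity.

A = 21800 acres = 8.822 × 10^7 m²
ΔV = 0.29 million m³ = 2.9 × 10^5 m³
S = ΔV / (A × Δh) = 2.9 × 10^5 m³ / (8.822 × 10^7 m² × 23.5 m) = 1.399 × 10^-4

S ≈ 1.4 × 10^-4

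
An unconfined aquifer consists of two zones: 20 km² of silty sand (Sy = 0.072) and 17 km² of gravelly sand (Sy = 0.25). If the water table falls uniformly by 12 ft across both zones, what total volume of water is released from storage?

A₁ = 20 km² = 2 × 10^7 m²; A₂ = 17 km² = 1.7 × 10^7 m²
Δh = 12 ft = 3.658 m
ΔV₁ = 0.072 × 2 × 10^7 × 3.658 = 5.267 × 10^6 m³
ΔV₂ = 0.25 × 1.7 × 10^7 × 3.658 = 1.554 × 10^7 m³
ΔV = ΔV₁ + ΔV₂ = 2.081 × 10^7 m³

ΔV ≈ 2.08 × 10^7 m³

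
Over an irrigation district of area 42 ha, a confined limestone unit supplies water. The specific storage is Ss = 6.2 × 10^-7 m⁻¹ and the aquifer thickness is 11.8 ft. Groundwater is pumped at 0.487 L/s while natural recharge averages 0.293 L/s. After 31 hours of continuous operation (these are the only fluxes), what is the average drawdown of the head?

b = 11.8 ft = 3.597 m
S = Ss × b = 6.2 × 10^-7 m⁻¹ × 3.597 m = 2.23 × 10^-6
A = 42 ha = 4.2 × 10^5 m²
Net abstraction = 0.487 − 0.293 = 0.194 L/s
Q_net = 0.194 L/s = 16.76 m³/d
t = 31 hours = 1.292 d
ΔV = Q × t = 16.76 m³/d × 1.292 d = 21.65 m³
Δh = ΔV / (S × A) = 21.65 / (2.23 × 10^-6 × 4.2 × 10^5) = 23.12 m

Δh ≈ 23.1 m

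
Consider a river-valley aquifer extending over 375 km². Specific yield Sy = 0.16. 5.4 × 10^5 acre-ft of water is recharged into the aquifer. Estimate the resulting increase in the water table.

A = 375 km² = 3.75 × 10^8 m²
ΔV = 5.4 × 10^5 acre-ft = 6.661 × 10^8 m³
Δh = ΔV / (Sy × A) = 6.661 × 10^8 m³ / (0.16 × 3.75 × 10^8 m²) = 11.1 m

Δh ≈ 11.1 m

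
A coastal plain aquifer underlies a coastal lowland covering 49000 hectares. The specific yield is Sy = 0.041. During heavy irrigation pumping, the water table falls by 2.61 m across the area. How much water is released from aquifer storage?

ΔV ≈ 5.24 × 10^7 m³

A = 49000 hectares = 4.9 × 10^8 m²
ΔV = Sy × A × Δh = 0.041 × 4.9 × 10^8 m² × 2.61 m = 5.243 × 10^7 m³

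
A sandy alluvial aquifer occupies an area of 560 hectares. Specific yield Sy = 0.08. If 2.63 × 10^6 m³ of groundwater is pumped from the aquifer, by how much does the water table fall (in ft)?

A = 560 hectares = 5.6 × 10^6 m²
Δh = ΔV / (Sy × A) = 2.63 × 10^6 m³ / (0.08 × 5.6 × 10^6 m²) = 5.871 m
Δh = 5.871 m = 19.26 ft

Δh ≈ 19.3 ft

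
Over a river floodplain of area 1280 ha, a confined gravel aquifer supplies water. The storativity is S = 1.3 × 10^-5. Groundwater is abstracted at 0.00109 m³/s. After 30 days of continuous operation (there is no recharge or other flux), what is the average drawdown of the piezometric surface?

A = 1280 ha = 1.28 × 10^7 m²
Q = 0.00109 m³/s = 94.18 m³/d
ΔV = Q × t = 94.18 m³/d × 30 d = 2825 m³
Δh = ΔV / (S × A) = 2825 / (1.3 × 10^-5 × 1.28 × 10^7) = 16.98 m

Δh ≈ 17 m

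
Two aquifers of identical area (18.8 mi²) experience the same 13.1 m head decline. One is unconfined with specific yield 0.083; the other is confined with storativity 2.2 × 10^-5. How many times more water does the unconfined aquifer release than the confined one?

A = 18.8 mi² = 4.869 × 10^7 m²
Unconfined: ΔV_u = Sy × A × Δh = 0.083 × 4.869 × 10^7 × 13.1 = 5.294 × 10^7 m³
Confined: ΔV_c = S × A × Δh = 2.2 × 10^-5 × 4.869 × 10^7 × 13.1 = 14030 m³
Ratio = ΔV_u / ΔV_c = Sy / S = 0.083 / 2.2 × 10^-5 = 3773

ΔV_u / ΔV_c ≈ 3770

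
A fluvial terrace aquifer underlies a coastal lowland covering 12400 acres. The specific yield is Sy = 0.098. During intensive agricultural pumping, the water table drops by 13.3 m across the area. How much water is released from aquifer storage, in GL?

A = 12400 acres = 5.018 × 10^7 m²
ΔV = Sy × A × Δh = 0.098 × 5.018 × 10^7 m² × 13.3 m = 6.541 × 10^7 m³
ΔV = 6.541 × 10^7 m³ = 65.41 GL

ΔV ≈ 65.4 GL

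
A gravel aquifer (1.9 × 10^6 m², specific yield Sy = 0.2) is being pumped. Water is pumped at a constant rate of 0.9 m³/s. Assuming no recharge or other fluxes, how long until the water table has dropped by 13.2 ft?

t ≈ 19.7 days

Δh = 13.2 ft = 4.023 m
ΔV = Sy × A × Δh = 0.2 × 1.9 × 10^6 × 4.023 = 1.529 × 10^6 m³
Q = 0.9 m³/s = 77760 m³/d
t = ΔV / Q = 1.529 × 10^6 m³ / 77760 m³/d = 19.66 d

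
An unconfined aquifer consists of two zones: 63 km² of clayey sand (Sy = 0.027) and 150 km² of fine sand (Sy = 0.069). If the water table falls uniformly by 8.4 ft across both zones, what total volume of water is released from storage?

ΔV ≈ 3.09 × 10^7 m³

A₁ = 63 km² = 6.3 × 10^7 m²; A₂ = 150 km² = 1.5 × 10^8 m²
Δh = 8.4 ft = 2.56 m
ΔV₁ = 0.027 × 6.3 × 10^7 × 2.56 = 4.355 × 10^6 m³
ΔV₂ = 0.069 × 1.5 × 10^8 × 2.56 = 2.65 × 10^7 m³
ΔV = ΔV₁ + ΔV₂ = 3.085 × 10^7 m³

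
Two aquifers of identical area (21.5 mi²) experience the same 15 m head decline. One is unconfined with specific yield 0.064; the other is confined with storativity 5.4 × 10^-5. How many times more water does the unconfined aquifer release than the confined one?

A = 21.5 mi² = 5.568 × 10^7 m²
Unconfined: ΔV_u = Sy × A × Δh = 0.064 × 5.568 × 10^7 × 15 = 5.346 × 10^7 m³
Confined: ΔV_c = S × A × Δh = 5.4 × 10^-5 × 5.568 × 10^7 × 15 = 45100 m³
Ratio = ΔV_u / ΔV_c = Sy / S = 0.064 / 5.4 × 10^-5 = 1185

ΔV_u / ΔV_c ≈ 1190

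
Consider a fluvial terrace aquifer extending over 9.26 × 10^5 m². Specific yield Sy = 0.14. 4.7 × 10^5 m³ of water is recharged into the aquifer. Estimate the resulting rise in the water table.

Δh = ΔV / (Sy × A) = 4.7 × 10^5 m³ / (0.14 × 9.26 × 10^5 m²) = 3.625 m

Δh ≈ 3.63 m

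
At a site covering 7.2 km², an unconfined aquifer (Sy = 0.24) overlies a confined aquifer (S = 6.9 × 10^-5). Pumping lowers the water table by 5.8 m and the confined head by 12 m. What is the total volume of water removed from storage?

A = 7.2 km² = 7.2 × 10^6 m²
Unconfined: ΔV_u = Sy × A × Δh_u = 0.24 × 7.2 × 10^6 × 5.8 = 1.002 × 10^7 m³
Confined: ΔV_c = S × A × Δh_c = 6.9 × 10^-5 × 7.2 × 10^6 × 12 = 5962 m³
Total ΔV = 1.002 × 10^7 + 5962 = 1.003 × 10^7 m³

ΔV ≈ 1 × 10^7 m³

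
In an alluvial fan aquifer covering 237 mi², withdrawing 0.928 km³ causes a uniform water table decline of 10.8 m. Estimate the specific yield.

A = 237 mi² = 6.138 × 10^8 m²
ΔV = 0.928 km³ = 9.28 × 10^8 m³
Sy = ΔV / (A × Δh) = 9.28 × 10^8 m³ / (6.138 × 10^8 m² × 10.8 m) = 0.14

Sy ≈ 0.14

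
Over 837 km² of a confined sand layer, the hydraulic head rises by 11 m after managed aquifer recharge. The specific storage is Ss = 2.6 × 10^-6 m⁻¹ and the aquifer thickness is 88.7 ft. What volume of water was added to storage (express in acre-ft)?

ΔV ≈ 525 acre-ft

b = 88.7 ft = 27.04 m
S = Ss × b = 2.6 × 10^-6 m⁻¹ × 27.04 m = 7.029 × 10^-5
A = 837 km² = 8.37 × 10^8 m²
ΔV = S × A × Δh = 7.029 × 10^-5 × 8.37 × 10^8 m² × 11 m = 6.472 × 10^5 m³
ΔV = 6.472 × 10^5 m³ = 524.7 acre-ft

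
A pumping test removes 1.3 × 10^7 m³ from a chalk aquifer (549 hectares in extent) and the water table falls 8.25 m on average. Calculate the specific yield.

A = 549 hectares = 5.49 × 10^6 m²
Sy = ΔV / (A × Δh) = 1.3 × 10^7 m³ / (5.49 × 10^6 m² × 8.25 m) = 0.287

Sy ≈ 0.29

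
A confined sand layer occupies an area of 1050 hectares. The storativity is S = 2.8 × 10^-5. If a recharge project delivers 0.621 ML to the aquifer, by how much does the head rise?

Δh ≈ 2.11 m

A = 1050 hectares = 1.05 × 10^7 m²
ΔV = 0.621 ML = 621 m³
Δh = ΔV / (S × A) = 621 m³ / (2.8 × 10^-5 × 1.05 × 10^7 m²) = 2.112 m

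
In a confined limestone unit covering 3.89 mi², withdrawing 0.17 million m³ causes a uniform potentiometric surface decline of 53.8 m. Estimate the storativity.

S ≈ 3.1 × 10^-4

A = 3.89 mi² = 1.008 × 10^7 m²
ΔV = 0.17 million m³ = 1.7 × 10^5 m³
S = ΔV / (A × Δh) = 1.7 × 10^5 m³ / (1.008 × 10^7 m² × 53.8 m) = 3.136 × 10^-4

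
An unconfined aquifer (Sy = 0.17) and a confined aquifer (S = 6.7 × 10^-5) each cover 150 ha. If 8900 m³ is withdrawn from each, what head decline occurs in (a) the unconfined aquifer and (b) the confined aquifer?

Δh_u ≈ 0.0349 m; Δh_c ≈ 88.6 m

A = 150 ha = 1.5 × 10^6 m²
Unconfined: Δh_u = ΔV/(Sy·A) = 8900/(0.17 × 1.5 × 10^6) = 0.0349 m
Confined: Δh_c = ΔV/(S·A) = 8900/(6.7 × 10^-5 × 1.5 × 10^6) = 88.56 m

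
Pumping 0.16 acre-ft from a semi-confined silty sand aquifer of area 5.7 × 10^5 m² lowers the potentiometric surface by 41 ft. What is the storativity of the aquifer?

Δh = 41 ft = 12.5 m
ΔV = 0.16 acre-ft = 197.4 m³
S = ΔV / (A × Δh) = 197.4 m³ / (5.7 × 10^5 m² × 12.5 m) = 2.771 × 10^-5

S ≈ 2.8 × 10^-5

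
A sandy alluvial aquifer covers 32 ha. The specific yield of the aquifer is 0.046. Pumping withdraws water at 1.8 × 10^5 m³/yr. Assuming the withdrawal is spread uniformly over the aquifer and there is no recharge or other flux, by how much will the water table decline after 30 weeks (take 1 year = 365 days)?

A = 32 ha = 3.2 × 10^5 m²
Q = 1.8 × 10^5 m³/yr = 493.2 m³/d
t = 30 weeks = 210 d
ΔV = Q × t = 493.2 m³/d × 210 d = 1.036 × 10^5 m³
Δh = ΔV / (Sy × A) = 1.036 × 10^5 / (0.046 × 3.2 × 10^5) = 7.035 m

Δh ≈ 7.04 m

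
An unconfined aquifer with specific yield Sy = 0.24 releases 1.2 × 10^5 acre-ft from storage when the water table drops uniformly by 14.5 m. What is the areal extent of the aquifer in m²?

A ≈ 4.25 × 10^7 m²

ΔV = 1.2 × 10^5 acre-ft = 1.48 × 10^8 m³
A = ΔV / (Sy × Δh) = 1.48 × 10^8 / (0.24 × 14.5) = 4.253 × 10^7 m²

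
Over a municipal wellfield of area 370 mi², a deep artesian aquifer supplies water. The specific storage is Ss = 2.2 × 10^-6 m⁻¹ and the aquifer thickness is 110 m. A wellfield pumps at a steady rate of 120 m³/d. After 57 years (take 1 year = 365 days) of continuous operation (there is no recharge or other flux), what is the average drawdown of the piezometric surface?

S = Ss × b = 2.2 × 10^-6 m⁻¹ × 110 m = 2.42 × 10^-4
A = 370 mi² = 9.583 × 10^8 m²
t = 57 years = 20800 d
ΔV = Q × t = 120 m³/d × 20800 d = 2.497 × 10^6 m³
Δh = ΔV / (S × A) = 2.497 × 10^6 / (2.42 × 10^-4 × 9.583 × 10^8) = 10.77 m

Δh ≈ 10.8 m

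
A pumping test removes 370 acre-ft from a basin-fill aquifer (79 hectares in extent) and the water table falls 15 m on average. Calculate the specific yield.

A = 79 hectares = 7.9 × 10^5 m²
ΔV = 370 acre-ft = 4.564 × 10^5 m³
Sy = ΔV / (A × Δh) = 4.564 × 10^5 m³ / (7.9 × 10^5 m² × 15 m) = 0.03851

Sy ≈ 0.039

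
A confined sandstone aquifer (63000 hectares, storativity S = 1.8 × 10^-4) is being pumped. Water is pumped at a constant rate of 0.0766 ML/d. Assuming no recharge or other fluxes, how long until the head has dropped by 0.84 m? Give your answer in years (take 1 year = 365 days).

t ≈ 3.41 years

A = 63000 hectares = 6.3 × 10^8 m²
ΔV = S × A × Δh = 1.8 × 10^-4 × 6.3 × 10^8 × 0.84 = 95260 m³
Q = 0.0766 ML/d = 76.6 m³/d
t = ΔV / Q = 95260 m³ / 76.6 m³/d = 1244 d
t = 1244 d ≈ 3.407 years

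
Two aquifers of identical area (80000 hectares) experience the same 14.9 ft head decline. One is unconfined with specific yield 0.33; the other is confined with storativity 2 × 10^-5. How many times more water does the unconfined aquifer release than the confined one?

A = 80000 hectares = 8 × 10^8 m²
Δh = 14.9 ft = 4.542 m
Unconfined: ΔV_u = Sy × A × Δh = 0.33 × 8 × 10^8 × 4.542 = 1.199 × 10^9 m³
Confined: ΔV_c = S × A × Δh = 2 × 10^-5 × 8 × 10^8 × 4.542 = 72660 m³
Ratio = ΔV_u / ΔV_c = Sy / S = 0.33 / 2 × 10^-5 = 16500

ΔV_u / ΔV_c ≈ 16500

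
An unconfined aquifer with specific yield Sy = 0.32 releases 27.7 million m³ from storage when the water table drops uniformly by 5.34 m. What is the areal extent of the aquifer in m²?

A ≈ 1.62 × 10^7 m²

ΔV = 27.7 million m³ = 2.77 × 10^7 m³
A = ΔV / (Sy × Δh) = 2.77 × 10^7 / (0.32 × 5.34) = 1.621 × 10^7 m²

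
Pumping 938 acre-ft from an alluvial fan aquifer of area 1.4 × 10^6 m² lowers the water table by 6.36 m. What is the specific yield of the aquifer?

ΔV = 938 acre-ft = 1.157 × 10^6 m³
Sy = ΔV / (A × Δh) = 1.157 × 10^6 m³ / (1.4 × 10^6 m² × 6.36 m) = 0.1299

Sy ≈ 0.13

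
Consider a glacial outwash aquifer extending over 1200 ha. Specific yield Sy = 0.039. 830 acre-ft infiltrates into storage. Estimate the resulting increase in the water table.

A = 1200 ha = 1.2 × 10^7 m²
ΔV = 830 acre-ft = 1.024 × 10^6 m³
Δh = ΔV / (Sy × A) = 1.024 × 10^6 m³ / (0.039 × 1.2 × 10^7 m²) = 2.188 m

Δh ≈ 2.19 m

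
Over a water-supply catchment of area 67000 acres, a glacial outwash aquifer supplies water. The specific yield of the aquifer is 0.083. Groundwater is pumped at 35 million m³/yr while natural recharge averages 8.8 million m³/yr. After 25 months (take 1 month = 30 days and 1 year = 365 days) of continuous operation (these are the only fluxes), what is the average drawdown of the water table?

Δh ≈ 2.39 m

A = 67000 acres = 2.711 × 10^8 m²
Net abstraction = 35 − 8.8 = 26.2 million m³/yr
Q_net = 26.2 million m³/yr = 71780 m³/d
t = 25 months = 750 d
ΔV = Q × t = 71780 m³/d × 750 d = 5.384 × 10^7 m³
Δh = ΔV / (Sy × A) = 5.384 × 10^7 / (0.083 × 2.711 × 10^8) = 2.392 m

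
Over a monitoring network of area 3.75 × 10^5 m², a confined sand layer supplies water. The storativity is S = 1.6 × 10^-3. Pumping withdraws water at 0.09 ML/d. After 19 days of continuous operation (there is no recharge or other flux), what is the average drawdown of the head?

Δh ≈ 2.85 m

Q = 0.09 ML/d = 90 m³/d
ΔV = Q × t = 90 m³/d × 19 d = 1710 m³
Δh = ΔV / (S × A) = 1710 / (0.0016 × 3.75 × 10^5) = 2.85 m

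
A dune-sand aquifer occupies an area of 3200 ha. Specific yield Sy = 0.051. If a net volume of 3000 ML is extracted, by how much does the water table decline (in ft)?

Δh ≈ 6.03 ft

A = 3200 ha = 3.2 × 10^7 m²
ΔV = 3000 ML = 3 × 10^6 m³
Δh = ΔV / (Sy × A) = 3 × 10^6 m³ / (0.051 × 3.2 × 10^7 m²) = 1.838 m
Δh = 1.838 m = 6.031 ft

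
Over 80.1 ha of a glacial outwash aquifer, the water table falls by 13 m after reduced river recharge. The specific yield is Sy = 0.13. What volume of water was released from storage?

A = 80.1 ha = 8.01 × 10^5 m²
ΔV = Sy × A × Δh = 0.13 × 8.01 × 10^5 m² × 13 m = 1.354 × 10^6 m³

ΔV ≈ 1.35 × 10^6 m³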